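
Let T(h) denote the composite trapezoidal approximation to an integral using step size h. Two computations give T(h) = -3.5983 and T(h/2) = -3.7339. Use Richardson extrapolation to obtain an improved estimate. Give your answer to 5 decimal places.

-3.77910

R = (4·T(h/2) − T(h)) / 3 = (4·(-3.7339) − (-3.5983))/3 = (-11.3373)/3 = -3.77910.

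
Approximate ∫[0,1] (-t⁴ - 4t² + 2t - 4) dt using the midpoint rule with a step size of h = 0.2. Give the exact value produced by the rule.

h = (1 − 0)/5 = 0.2.
Midpoints m₁,…,m₅ = 0.1, 0.3, 0.5, 0.7, 0.9.
f(m₁)=-3.8401, f(m₂)=-3.7681, f(m₃)=-4.0625, f(m₄)=-4.8001, f(m₅)=-6.0961.
h·[f(m₁) + f(m₂) + f(m₃) + f(m₄) + f(m₅)] = 0.2·(-22.5669) = -4.51338.

-4.51338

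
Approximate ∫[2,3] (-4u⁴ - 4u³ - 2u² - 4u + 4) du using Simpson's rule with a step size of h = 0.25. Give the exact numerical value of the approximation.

-252.46875

h = (3 − 2)/4 = 0.25.
Nodes u₀,…,u₄ = 2, 2.25, 2.5, 2.75, 3.
f(u) = -4u⁴ - 4u³ - 2u² - 4u + 4: f₀=-108, f₁=-163.203125, f₂=-237.25, f₃=-334.078125, f₄=-458.
(h/3)·[f₀ + 4f₁ + 2f₂ + 4f₃ + f₄] = 0.083333·(-3029.625) = -252.46875.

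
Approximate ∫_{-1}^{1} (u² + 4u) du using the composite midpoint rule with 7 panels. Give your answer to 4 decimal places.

0.6531

h = (1 − (-1))/7 = 0.285714.
Midpoints m₁,…,m₇ = -0.857143, -0.571429, -0.285714, 0, 0.285714, 0.571429, 0.857143.
f(m₁)=-2.693878, f(m₂)=-1.959184, f(m₃)=-1.061224, f(m₄)=0, f(m₅)=1.224490, f(m₆)=2.612245, f(m₇)=4.163265.
h·[f(m₁) + f(m₂) + f(m₃) + f(m₄) + f(m₅) + f(m₆) + f(m₇)] = 0.285714·(2.285714) = 0.6531.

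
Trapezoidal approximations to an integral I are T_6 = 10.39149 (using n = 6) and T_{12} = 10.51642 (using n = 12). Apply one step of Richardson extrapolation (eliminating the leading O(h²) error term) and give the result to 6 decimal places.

10.558063

R = (4·T_{12} − T_6) / 3 = (4·10.51642 − 10.39149)/3 = (31.67419)/3 = 10.558063.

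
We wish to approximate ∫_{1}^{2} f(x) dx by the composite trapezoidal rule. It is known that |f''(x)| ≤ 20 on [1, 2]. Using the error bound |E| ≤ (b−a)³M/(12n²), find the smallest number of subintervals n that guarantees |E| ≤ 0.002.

29

Need 20/(12n²) ≤ 0.002.
n² ≥ 20/(12·0.002) = 833.333 ⇒ n ≥ 28.8675, so the smallest n is 29.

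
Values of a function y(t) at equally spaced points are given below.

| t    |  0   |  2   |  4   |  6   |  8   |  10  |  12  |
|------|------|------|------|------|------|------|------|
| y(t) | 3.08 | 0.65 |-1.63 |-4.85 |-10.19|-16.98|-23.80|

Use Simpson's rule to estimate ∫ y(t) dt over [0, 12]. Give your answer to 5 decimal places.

h = 2, n = 6.
(h/3)·[y₀ + 4y₁ + 2y₂ + 4y₃ + 2y₄ + 4y₅ + y₆] = 0.666667·(-129.08) = -86.05333.

-86.05333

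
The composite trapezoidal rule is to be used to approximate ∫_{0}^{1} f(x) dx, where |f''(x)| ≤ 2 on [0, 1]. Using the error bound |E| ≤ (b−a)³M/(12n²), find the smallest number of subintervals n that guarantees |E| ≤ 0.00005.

58

Need 2/(12n²) ≤ 0.00005.
n² ≥ 2/(12·0.00005) = 3333.33 ⇒ n ≥ 57.7350, so the smallest n is 58.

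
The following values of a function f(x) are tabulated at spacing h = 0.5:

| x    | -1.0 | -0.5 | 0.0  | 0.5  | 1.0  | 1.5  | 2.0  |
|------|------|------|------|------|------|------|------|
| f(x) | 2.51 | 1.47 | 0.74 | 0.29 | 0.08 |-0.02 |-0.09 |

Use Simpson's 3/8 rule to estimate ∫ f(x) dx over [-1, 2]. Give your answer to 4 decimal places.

h = 0.5, n = 6.
(3h/8)·[y₀ + 3y₁ + 3y₂ + 2y₃ + 3y₄ + 3y₅ + y₆] = 0.1875·(9.81) = 1.8394.

1.8394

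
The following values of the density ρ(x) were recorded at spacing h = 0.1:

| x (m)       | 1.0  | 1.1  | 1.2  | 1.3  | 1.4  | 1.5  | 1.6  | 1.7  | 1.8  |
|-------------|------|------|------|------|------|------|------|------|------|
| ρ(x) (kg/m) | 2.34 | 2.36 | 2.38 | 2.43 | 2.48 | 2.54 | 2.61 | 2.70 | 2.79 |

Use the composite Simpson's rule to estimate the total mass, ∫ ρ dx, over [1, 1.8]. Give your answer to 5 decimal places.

2.00633

h = 0.1, n = 8.
(h/3)·[y₀ + 4y₁ + 2y₂ + 4y₃ + 2y₄ + 4y₅ + 2y₆ + 4y₇ + y₈] = 0.033333·(60.19) = 2.00633.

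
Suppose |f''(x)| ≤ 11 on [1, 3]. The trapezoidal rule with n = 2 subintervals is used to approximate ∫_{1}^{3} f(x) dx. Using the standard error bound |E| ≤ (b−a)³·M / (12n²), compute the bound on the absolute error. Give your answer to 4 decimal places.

1.8333

|E| ≤ (2)³·11 / (12·2²) = 88/48 = 1.8333.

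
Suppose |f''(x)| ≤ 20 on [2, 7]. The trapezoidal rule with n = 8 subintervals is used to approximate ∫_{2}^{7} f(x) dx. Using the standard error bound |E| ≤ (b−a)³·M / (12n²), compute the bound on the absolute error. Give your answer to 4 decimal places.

|E| ≤ (5)³·20 / (12·8²) = 2500/768 = 3.2552.

3.2552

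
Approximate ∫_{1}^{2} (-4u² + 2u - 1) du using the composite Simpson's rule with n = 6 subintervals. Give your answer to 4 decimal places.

-7.3333

h = (2 − 1)/6 = 0.166667.
Nodes u₀,…,u₆ = 1, 1.166667, 1.333333, 1.5, 1.666667, 1.833333, 2.
f(u) = -4u² + 2u - 1: f₀=-3, f₁=-4.111111, f₂=-5.444444, f₃=-7, f₄=-8.777778, f₅=-10.777778, f₆=-13.
(h/3)·[f₀ + 4f₁ + 2f₂ + 4f₃ + 2f₄ + 4f₅ + f₆] = 0.055556·(-132) = -7.3333.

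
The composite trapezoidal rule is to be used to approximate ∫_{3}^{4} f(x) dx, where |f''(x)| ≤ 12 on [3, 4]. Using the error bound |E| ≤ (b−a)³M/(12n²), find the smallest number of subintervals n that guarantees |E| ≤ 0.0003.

Need 12/(12n²) ≤ 0.0003.
n² ≥ 12/(12·0.0003) = 3333.33 ⇒ n ≥ 57.7350, so the smallest n is 58.

58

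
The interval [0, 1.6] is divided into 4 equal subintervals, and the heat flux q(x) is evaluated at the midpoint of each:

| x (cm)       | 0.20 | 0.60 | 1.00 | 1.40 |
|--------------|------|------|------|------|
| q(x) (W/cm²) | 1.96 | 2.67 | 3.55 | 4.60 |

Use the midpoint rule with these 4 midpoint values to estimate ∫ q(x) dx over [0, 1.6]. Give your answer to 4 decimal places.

h = 0.4, n = 4.
h·[y(m₁) + y(m₂) + y(m₃) + y(m₄)] = 0.4·(12.78) = 5.1120.

5.1120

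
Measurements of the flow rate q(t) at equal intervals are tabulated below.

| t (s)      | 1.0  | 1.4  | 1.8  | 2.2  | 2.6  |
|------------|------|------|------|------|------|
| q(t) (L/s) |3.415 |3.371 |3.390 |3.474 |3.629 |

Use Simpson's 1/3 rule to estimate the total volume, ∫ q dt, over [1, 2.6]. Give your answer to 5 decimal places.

h = 0.4, n = 4.
(h/3)·[y₀ + 4y₁ + 2y₂ + 4y₃ + y₄] = 0.133333·(41.204) = 5.49387.

5.49387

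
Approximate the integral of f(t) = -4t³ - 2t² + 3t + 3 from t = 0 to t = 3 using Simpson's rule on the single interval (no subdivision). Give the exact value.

-76.5

S = (b−a)/6 · [f(0) + 4f(1.5) + f(3)] = 0.5·[3 + 4·(-10.5) + (-114)] = -76.5.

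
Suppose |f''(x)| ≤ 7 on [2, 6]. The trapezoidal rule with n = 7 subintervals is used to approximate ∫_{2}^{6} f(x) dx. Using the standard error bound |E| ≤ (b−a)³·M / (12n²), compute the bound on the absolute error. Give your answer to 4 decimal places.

|E| ≤ (4)³·7 / (12·7²) = 448/588 = 0.7619.

0.7619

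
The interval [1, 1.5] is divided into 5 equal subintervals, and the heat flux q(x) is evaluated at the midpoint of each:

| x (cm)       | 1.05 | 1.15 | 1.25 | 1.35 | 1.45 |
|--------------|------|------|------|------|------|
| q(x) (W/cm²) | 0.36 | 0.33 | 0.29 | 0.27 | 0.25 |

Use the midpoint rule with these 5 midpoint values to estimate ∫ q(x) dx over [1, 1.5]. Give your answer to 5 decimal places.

h = 0.1, n = 5.
h·[y(m₁) + y(m₂) + y(m₃) + y(m₄) + y(m₅)] = 0.1·(1.50) = 0.15000.

0.15000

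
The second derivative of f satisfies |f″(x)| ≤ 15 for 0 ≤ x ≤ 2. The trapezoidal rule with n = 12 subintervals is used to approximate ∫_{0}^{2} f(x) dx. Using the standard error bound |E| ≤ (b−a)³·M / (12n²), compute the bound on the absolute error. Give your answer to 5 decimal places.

|E| ≤ (2)³·15 / (12·12²) = 120/1728 = 0.06944.

0.06944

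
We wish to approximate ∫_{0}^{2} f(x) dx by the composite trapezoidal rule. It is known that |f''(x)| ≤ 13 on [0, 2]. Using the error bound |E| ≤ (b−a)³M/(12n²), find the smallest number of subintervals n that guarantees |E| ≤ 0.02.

Need 104/(12n²) ≤ 0.02.
n² ≥ 104/(12·0.02) = 433.333 ⇒ n ≥ 20.8167, so the smallest n is 21.

21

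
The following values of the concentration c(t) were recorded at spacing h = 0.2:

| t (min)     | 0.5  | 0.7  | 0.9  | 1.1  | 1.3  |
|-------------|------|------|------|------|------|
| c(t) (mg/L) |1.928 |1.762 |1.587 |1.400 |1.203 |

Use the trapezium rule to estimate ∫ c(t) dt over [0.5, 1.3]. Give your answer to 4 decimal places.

h = 0.2, n = 4.
(h/2)·[y₀ + 2y₁ + 2y₂ + 2y₃ + y₄] = 0.1·(12.629) = 1.2629.

1.2629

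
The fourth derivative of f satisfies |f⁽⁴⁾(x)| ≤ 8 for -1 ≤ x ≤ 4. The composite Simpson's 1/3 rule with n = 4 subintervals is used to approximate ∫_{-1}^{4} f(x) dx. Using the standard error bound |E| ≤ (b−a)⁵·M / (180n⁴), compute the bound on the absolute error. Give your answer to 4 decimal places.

|E| ≤ (5)⁵·8 / (180·4⁴) = 25000/46080 = 0.5425.

0.5425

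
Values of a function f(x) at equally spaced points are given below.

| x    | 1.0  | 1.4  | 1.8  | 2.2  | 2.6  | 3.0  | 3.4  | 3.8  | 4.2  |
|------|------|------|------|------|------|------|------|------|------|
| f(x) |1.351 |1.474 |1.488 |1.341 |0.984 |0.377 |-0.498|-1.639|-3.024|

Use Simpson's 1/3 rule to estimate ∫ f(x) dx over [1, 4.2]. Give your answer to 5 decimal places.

h = 0.4, n = 8.
(h/3)·[y₀ + 4y₁ + 2y₂ + 4y₃ + 2y₄ + 4y₅ + 2y₆ + 4y₇ + y₈] = 0.133333·(8.487) = 1.13160.

1.13160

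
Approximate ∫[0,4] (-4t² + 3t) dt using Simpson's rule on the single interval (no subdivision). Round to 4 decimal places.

S = (b−a)/6 · [f(0) + 4f(2) + f(4)] = 0.666667·[0 + 4·(-10) + (-52)] = -61.3333.

-61.3333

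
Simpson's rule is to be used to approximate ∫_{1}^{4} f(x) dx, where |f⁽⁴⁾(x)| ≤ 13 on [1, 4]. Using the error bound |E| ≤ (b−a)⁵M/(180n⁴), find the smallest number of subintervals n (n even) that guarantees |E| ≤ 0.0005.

14

Need 3159/(180n⁴) ≤ 0.0005.
n⁴ ≥ 3159/(180·0.0005) = 35100 ⇒ n ≥ 13.6876, so the smallest even n is 14. (n must be even for Simpson's rule.)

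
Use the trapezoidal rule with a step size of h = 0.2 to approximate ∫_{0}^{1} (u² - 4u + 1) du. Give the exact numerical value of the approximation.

h = (1 − 0)/5 = 0.2.
Nodes u₀,…,u₅ = 0, 0.2, 0.4, 0.6, 0.8, 1.
f(u) = u² - 4u + 1: f₀=1, f₁=0.24, f₂=-0.44, f₃=-1.04, f₄=-1.56, f₅=-2.
(h/2)·[f₀ + 2f₁ + 2f₂ + 2f₃ + 2f₄ + f₅] = 0.1·(-6.6) = -0.66.

-0.66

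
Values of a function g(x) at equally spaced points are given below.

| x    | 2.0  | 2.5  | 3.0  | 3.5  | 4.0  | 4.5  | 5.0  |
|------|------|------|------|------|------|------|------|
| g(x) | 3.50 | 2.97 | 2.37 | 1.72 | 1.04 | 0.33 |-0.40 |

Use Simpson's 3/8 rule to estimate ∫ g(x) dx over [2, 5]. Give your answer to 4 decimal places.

5.0006

h = 0.5, n = 6.
(3h/8)·[y₀ + 3y₁ + 3y₂ + 2y₃ + 3y₄ + 3y₅ + y₆] = 0.1875·(26.67) = 5.0006.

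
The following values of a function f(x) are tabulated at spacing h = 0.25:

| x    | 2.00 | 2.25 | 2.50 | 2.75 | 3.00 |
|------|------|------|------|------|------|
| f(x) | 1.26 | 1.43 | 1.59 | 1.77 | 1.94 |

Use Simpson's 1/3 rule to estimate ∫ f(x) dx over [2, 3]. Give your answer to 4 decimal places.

h = 0.25, n = 4.
(h/3)·[y₀ + 4y₁ + 2y₂ + 4y₃ + y₄] = 0.083333·(19.18) = 1.5983.

1.5983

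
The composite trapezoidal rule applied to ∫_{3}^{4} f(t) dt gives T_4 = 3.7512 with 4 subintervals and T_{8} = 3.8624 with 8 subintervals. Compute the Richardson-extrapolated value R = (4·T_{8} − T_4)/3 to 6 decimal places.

R = (4·T_{8} − T_4) / 3 = (4·3.8624 − 3.7512)/3 = (11.6984)/3 = 3.899467.

3.899467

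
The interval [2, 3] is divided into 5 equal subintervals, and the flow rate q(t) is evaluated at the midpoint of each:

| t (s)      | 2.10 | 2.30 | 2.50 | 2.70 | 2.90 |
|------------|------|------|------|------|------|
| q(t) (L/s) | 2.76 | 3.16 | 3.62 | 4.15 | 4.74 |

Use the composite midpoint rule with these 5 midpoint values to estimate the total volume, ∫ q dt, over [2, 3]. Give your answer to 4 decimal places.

h = 0.2, n = 5.
h·[y(m₁) + y(m₂) + y(m₃) + y(m₄) + y(m₅)] = 0.2·(18.43) = 3.6860.

3.6860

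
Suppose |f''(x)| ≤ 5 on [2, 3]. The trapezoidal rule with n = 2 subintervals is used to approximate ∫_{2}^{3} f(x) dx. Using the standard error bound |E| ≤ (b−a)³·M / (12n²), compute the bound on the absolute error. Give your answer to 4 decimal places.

|E| ≤ (1)³·5 / (12·2²) = 5/48 = 0.1042.

0.1042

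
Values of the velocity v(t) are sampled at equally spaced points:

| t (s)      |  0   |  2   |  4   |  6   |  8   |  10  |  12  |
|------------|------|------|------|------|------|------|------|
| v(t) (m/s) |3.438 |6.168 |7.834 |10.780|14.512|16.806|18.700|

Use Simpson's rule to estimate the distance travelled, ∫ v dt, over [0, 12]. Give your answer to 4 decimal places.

134.5640

h = 2, n = 6.
(h/3)·[y₀ + 4y₁ + 2y₂ + 4y₃ + 2y₄ + 4y₅ + y₆] = 0.666667·(201.846) = 134.5640.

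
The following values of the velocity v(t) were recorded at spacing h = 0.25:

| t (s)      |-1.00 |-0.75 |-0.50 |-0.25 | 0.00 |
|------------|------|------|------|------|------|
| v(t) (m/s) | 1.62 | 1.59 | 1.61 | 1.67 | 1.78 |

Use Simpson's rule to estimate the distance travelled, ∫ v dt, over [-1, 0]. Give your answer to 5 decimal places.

h = 0.25, n = 4.
(h/3)·[y₀ + 4y₁ + 2y₂ + 4y₃ + y₄] = 0.083333·(19.66) = 1.63833.

1.63833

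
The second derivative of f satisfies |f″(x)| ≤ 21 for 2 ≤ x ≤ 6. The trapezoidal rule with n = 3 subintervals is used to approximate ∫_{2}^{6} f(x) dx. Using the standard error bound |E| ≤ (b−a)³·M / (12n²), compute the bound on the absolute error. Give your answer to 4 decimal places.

|E| ≤ (4)³·21 / (12·3²) = 1344/108 = 12.4444.

12.4444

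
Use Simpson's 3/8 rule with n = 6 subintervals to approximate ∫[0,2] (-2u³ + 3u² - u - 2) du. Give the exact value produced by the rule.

-6

h = (2 − 0)/6 = 0.333333.
Nodes u₀,…,u₆ = 0, 0.333333, 0.666667, 1, 1.333333, 1.666667, 2.
f(u) = -2u³ + 3u² - u - 2: f₀=-2, f₁=-2.074074, f₂=-1.925926, f₃=-2, f₄=-2.740741, f₅=-4.592593, f₆=-8.
(3h/8)·[f₀ + 3f₁ + 3f₂ + 2f₃ + 3f₄ + 3f₅ + f₆] = 0.125·(-48) = -6.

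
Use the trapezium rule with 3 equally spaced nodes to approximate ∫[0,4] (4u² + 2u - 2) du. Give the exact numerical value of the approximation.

h = (4 − 0)/2 = 2.
Nodes u₀,…,u₂ = 0, 2, 4.
f(u) = 4u² + 2u - 2: f₀=-2, f₁=18, f₂=70.
(h/2)·[f₀ + 2f₁ + f₂] = 1·(104) = 104.

104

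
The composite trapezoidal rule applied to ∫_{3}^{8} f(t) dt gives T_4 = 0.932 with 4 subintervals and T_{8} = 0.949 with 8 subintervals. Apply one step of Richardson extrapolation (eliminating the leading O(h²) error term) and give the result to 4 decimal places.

R = (4·T_{8} − T_4) / 3 = (4·0.949 − 0.932)/3 = (2.864)/3 = 0.9547.

0.9547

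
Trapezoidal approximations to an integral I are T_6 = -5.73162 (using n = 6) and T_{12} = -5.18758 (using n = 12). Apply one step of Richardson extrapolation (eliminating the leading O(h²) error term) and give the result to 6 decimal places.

-5.006233

R = (4·T_{12} − T_6) / 3 = (4·(-5.18758) − (-5.73162))/3 = (-15.01870)/3 = -5.006233.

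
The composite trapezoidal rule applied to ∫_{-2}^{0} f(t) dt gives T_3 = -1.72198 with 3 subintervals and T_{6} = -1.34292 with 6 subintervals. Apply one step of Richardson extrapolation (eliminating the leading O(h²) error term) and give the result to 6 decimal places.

-1.216567

R = (4·T_{6} − T_3) / 3 = (4·(-1.34292) − (-1.72198))/3 = (-3.64970)/3 = -1.216567.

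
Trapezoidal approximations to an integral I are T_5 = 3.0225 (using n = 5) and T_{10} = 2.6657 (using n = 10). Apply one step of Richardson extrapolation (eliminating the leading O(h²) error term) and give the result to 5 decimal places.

R = (4·T_{10} − T_5) / 3 = (4·2.6657 − 3.0225)/3 = (7.6403)/3 = 2.54677.

2.54677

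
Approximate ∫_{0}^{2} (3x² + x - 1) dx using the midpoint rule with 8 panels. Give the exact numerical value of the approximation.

h = (2 − 0)/8 = 0.25.
Midpoints m₁,…,m₈ = 0.125, 0.375, 0.625, 0.875, 1.125, 1.375, 1.625, 1.875.
f(m₁)=-0.828125, f(m₂)=-0.203125, f(m₃)=0.796875, f(m₄)=2.171875, f(m₅)=3.921875, f(m₆)=6.046875, f(m₇)=8.546875, f(m₈)=11.421875.
h·[f(m₁) + f(m₂) + f(m₃) + f(m₄) + f(m₅) + f(m₆) + f(m₇) + f(m₈)] = 0.25·(31.875) = 7.96875.

7.96875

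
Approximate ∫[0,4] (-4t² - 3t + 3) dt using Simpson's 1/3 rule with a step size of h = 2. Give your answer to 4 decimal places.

-97.3333

h = (4 − 0)/2 = 2.
Nodes t₀,…,t₂ = 0, 2, 4.
f(t) = -4t² - 3t + 3: f₀=3, f₁=-19, f₂=-73.
(h/3)·[f₀ + 4f₁ + f₂] = 0.666667·(-146) = -97.3333.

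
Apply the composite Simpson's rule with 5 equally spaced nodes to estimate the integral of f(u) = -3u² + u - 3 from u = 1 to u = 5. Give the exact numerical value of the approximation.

h = (5 − 1)/4 = 1.
Nodes u₀,…,u₄ = 1, 2, 3, 4, 5.
f(u) = -3u² + u - 3: f₀=-5, f₁=-13, f₂=-27, f₃=-47, f₄=-73.
(h/3)·[f₀ + 4f₁ + 2f₂ + 4f₃ + f₄] = 0.333333·(-372) = -124.

-124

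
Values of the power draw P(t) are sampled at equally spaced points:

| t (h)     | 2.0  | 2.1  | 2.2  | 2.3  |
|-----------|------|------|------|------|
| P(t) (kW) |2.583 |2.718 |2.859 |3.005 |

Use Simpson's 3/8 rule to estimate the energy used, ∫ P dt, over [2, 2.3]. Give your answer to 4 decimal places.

0.8370

h = 0.1, n = 3.
(3h/8)·[y₀ + 3y₁ + 3y₂ + y₃] = 0.0375·(22.319) = 0.8370.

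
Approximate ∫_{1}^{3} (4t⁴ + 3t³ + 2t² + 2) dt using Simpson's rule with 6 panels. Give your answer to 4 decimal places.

h = (3 − 1)/6 = 0.333333.
Nodes t₀,…,t₆ = 1, 1.333333, 1.666667, 2, 2.333333, 2.666667, 3.
f(t) = 4t⁴ + 3t³ + 2t² + 2: f₀=11, f₁=25.308642, f₂=52.308642, f₃=98, f₄=169.567901, f₅=275.382716, f₆=425.
(h/3)·[f₀ + 4f₁ + 2f₂ + 4f₃ + 2f₄ + 4f₅ + f₆] = 0.111111·(2474.518519) = 274.9465.

274.9465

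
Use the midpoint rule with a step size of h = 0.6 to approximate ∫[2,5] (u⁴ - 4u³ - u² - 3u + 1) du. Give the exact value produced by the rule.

h = (5 − 2)/5 = 0.6.
Midpoints m₁,…,m₅ = 2.3, 2.9, 3.5, 4.1, 4.7.
f(m₁)=-31.8739, f(m₂)=-42.9379, f(m₃)=-43.1875, f(m₄)=-21.2179, f(m₅)=37.4861.
h·[f(m₁) + f(m₂) + f(m₃) + f(m₄) + f(m₅)] = 0.6·(-101.7311) = -61.03866.

-61.03866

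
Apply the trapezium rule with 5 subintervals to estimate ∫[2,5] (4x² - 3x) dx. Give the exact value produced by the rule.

125.22

h = (5 − 2)/5 = 0.6.
Nodes x₀,…,x₅ = 2, 2.6, 3.2, 3.8, 4.4, 5.
f(x) = 4x² - 3x: f₀=10, f₁=19.24, f₂=31.36, f₃=46.36, f₄=64.24, f₅=85.
(h/2)·[f₀ + 2f₁ + 2f₂ + 2f₃ + 2f₄ + f₅] = 0.3·(417.4) = 125.22.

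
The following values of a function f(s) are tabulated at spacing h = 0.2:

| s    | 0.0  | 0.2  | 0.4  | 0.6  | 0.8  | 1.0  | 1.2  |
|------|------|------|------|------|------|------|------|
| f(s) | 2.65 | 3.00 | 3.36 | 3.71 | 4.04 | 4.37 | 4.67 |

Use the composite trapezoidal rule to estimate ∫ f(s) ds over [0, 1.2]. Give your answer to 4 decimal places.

h = 0.2, n = 6.
(h/2)·[y₀ + 2y₁ + 2y₂ + 2y₃ + 2y₄ + 2y₅ + y₆] = 0.1·(44.28) = 4.4280.

4.4280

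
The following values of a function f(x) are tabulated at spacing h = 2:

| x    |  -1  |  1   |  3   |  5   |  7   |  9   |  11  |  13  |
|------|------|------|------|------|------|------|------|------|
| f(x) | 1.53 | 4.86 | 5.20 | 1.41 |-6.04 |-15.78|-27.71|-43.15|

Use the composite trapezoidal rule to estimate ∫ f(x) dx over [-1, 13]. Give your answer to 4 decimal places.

h = 2, n = 7.
(h/2)·[y₀ + 2y₁ + 2y₂ + 2y₃ + 2y₄ + 2y₅ + 2y₆ + y₇] = 1·(-117.74) = -117.7400.

-117.7400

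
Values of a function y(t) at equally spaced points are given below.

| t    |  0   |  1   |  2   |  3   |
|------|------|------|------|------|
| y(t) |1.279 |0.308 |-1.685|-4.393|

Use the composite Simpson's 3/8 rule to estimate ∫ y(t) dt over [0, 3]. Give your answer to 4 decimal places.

h = 1, n = 3.
(3h/8)·[y₀ + 3y₁ + 3y₂ + y₃] = 0.375·(-7.245) = -2.7169.

-2.7169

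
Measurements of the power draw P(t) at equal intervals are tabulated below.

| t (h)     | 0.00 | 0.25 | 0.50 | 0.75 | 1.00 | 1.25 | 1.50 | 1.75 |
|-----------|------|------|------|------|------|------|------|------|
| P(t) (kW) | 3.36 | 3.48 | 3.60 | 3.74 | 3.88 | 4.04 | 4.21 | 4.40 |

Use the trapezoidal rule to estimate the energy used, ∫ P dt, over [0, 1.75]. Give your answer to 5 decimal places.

h = 0.25, n = 7.
(h/2)·[y₀ + 2y₁ + 2y₂ + 2y₃ + 2y₄ + 2y₅ + 2y₆ + y₇] = 0.125·(53.66) = 6.70750.

6.70750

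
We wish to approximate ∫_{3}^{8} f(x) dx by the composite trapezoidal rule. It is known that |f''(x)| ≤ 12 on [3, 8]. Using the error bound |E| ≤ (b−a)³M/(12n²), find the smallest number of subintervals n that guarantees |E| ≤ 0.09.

Need 1500/(12n²) ≤ 0.09.
n² ≥ 1500/(12·0.09) = 1388.89 ⇒ n ≥ 37.2678, so the smallest n is 38.

38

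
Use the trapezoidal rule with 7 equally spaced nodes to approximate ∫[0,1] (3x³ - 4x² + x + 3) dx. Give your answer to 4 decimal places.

h = (1 − 0)/6 = 0.166667.
Nodes x₀,…,x₆ = 0, 0.166667, 0.333333, 0.5, 0.666667, 0.833333, 1.
f(x) = 3x³ - 4x² + x + 3: f₀=3, f₁=3.069444, f₂=3, f₃=2.875, f₄=2.777778, f₅=2.791667, f₆=3.
(h/2)·[f₀ + 2f₁ + 2f₂ + 2f₃ + 2f₄ + 2f₅ + f₆] = 0.083333·(35.027778) = 2.9190.

2.9190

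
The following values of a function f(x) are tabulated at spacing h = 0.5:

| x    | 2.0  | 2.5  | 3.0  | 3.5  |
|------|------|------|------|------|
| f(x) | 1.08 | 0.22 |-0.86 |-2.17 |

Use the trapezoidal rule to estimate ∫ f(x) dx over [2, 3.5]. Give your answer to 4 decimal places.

-0.5925

h = 0.5, n = 3.
(h/2)·[y₀ + 2y₁ + 2y₂ + y₃] = 0.25·(-2.37) = -0.5925.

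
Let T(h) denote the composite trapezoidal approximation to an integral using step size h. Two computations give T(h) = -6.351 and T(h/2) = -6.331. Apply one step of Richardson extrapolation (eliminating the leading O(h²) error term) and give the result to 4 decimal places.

-6.3243

R = (4·T(h/2) − T(h)) / 3 = (4·(-6.331) − (-6.351))/3 = (-18.973)/3 = -6.3243.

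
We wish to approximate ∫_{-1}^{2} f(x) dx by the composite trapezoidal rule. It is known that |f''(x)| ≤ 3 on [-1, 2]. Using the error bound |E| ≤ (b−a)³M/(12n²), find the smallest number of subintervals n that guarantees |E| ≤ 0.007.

32

Need 81/(12n²) ≤ 0.007.
n² ≥ 81/(12·0.007) = 964.286 ⇒ n ≥ 31.0530, so the smallest n is 32.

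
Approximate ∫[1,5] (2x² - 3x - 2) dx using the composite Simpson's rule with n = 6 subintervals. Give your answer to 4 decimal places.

38.6667

h = (5 − 1)/6 = 0.666667.
Nodes x₀,…,x₆ = 1, 1.666667, 2.333333, 3, 3.666667, 4.333333, 5.
f(x) = 2x² - 3x - 2: f₀=-3, f₁=-1.444444, f₂=1.888889, f₃=7, f₄=13.888889, f₅=22.555556, f₆=33.
(h/3)·[f₀ + 4f₁ + 2f₂ + 4f₃ + 2f₄ + 4f₅ + f₆] = 0.222222·(174) = 38.6667.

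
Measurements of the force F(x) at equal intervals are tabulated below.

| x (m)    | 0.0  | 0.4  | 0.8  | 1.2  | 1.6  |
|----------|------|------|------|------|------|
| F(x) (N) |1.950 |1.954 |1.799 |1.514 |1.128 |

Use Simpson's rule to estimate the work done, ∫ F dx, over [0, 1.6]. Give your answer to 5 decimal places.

2.73973

h = 0.4, n = 4.
(h/3)·[y₀ + 4y₁ + 2y₂ + 4y₃ + y₄] = 0.133333·(20.548) = 2.73973.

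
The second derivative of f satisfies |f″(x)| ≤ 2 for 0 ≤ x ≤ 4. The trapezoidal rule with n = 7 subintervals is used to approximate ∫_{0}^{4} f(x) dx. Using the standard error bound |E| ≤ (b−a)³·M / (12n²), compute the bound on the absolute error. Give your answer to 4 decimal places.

0.2177

|E| ≤ (4)³·2 / (12·7²) = 128/588 = 0.2177.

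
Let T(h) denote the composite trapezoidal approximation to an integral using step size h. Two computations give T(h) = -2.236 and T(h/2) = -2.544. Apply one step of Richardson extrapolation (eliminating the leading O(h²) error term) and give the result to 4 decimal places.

-2.6467

R = (4·T(h/2) − T(h)) / 3 = (4·(-2.544) − (-2.236))/3 = (-7.940)/3 = -2.6467.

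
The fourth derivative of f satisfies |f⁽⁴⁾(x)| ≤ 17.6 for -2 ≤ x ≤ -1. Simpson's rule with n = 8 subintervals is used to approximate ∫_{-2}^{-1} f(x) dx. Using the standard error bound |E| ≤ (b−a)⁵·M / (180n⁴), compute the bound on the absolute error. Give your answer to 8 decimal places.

0.00002387

|E| ≤ (1)⁵·17.6 / (180·8⁴) = 17.6/737280 = 0.00002387.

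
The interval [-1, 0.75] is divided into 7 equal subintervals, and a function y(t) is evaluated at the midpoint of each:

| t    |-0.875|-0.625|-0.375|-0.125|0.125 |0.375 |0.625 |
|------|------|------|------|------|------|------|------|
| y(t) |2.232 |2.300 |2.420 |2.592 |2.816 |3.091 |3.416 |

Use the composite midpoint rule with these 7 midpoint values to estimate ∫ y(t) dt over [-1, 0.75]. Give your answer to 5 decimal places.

h = 0.25, n = 7.
h·[y(m₁) + y(m₂) + y(m₃) + y(m₄) + y(m₅) + y(m₆) + y(m₇)] = 0.25·(18.867) = 4.71675.

4.71675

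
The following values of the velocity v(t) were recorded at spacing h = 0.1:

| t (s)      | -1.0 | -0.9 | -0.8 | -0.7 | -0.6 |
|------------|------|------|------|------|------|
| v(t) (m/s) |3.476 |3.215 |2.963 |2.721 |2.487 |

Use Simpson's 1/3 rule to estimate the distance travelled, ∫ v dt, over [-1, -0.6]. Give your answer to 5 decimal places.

h = 0.1, n = 4.
(h/3)·[y₀ + 4y₁ + 2y₂ + 4y₃ + y₄] = 0.033333·(35.633) = 1.18777.

1.18777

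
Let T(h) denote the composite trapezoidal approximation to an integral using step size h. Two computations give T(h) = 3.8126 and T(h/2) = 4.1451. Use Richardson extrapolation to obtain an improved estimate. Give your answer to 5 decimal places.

R = (4·T(h/2) − T(h)) / 3 = (4·4.1451 − 3.8126)/3 = (12.7678)/3 = 4.25593.

4.25593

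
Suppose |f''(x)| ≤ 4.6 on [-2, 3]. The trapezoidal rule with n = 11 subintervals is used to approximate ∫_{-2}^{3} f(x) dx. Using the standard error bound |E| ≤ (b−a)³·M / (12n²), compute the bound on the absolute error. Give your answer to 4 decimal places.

|E| ≤ (5)³·4.6 / (12·11²) = 575/1452 = 0.3960.

0.3960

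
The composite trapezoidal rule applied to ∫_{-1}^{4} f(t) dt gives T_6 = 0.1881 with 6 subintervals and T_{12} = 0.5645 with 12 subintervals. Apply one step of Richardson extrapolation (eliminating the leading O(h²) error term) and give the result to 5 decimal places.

0.68997

R = (4·T_{12} − T_6) / 3 = (4·0.5645 − 0.1881)/3 = (2.0699)/3 = 0.68997.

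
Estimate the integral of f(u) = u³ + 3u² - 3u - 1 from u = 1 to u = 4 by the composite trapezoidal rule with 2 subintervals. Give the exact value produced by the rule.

113.0625

h = (4 − 1)/2 = 1.5.
Nodes u₀,…,u₂ = 1, 2.5, 4.
f(u) = u³ + 3u² - 3u - 1: f₀=0, f₁=25.875, f₂=99.
(h/2)·[f₀ + 2f₁ + f₂] = 0.75·(150.75) = 113.0625.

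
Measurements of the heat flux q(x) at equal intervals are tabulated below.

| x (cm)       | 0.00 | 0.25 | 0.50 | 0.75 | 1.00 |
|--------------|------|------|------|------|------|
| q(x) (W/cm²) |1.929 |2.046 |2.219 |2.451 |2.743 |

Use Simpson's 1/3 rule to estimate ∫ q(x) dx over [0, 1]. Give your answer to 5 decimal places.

h = 0.25, n = 4.
(h/3)·[y₀ + 4y₁ + 2y₂ + 4y₃ + y₄] = 0.083333·(27.098) = 2.25817.

2.25817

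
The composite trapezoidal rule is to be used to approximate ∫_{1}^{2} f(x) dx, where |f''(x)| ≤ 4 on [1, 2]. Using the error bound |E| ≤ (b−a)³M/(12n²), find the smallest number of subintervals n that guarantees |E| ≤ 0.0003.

Need 4/(12n²) ≤ 0.0003.
n² ≥ 4/(12·0.0003) = 1111.11 ⇒ n ≥ 33.3333, so the smallest n is 34.

34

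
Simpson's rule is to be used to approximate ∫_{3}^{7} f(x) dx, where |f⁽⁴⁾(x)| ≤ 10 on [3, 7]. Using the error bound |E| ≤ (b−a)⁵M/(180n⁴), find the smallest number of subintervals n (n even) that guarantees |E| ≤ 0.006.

Need 10240/(180n⁴) ≤ 0.006.
n⁴ ≥ 10240/(180·0.006) = 9481.48 ⇒ n ≥ 9.8678, so the smallest even n is 10. (n must be even for Simpson's rule.)

10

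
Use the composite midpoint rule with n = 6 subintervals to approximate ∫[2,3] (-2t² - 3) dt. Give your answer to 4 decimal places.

h = (3 − 2)/6 = 0.166667.
Midpoints m₁,…,m₆ = 2.083333, 2.25, 2.416667, 2.583333, 2.75, 2.916667.
f(m₁)=-11.680556, f(m₂)=-13.125, f(m₃)=-14.680556, f(m₄)=-16.347222, f(m₅)=-18.125, f(m₆)=-20.013889.
h·[f(m₁) + f(m₂) + f(m₃) + f(m₄) + f(m₅) + f(m₆)] = 0.166667·(-93.972222) = -15.6620.

-15.6620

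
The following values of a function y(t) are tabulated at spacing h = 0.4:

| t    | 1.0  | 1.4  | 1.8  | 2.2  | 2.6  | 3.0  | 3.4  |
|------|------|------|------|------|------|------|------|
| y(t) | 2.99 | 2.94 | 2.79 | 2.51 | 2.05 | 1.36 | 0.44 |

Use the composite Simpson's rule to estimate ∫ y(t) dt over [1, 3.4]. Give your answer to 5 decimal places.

5.38000

h = 0.4, n = 6.
(h/3)·[y₀ + 4y₁ + 2y₂ + 4y₃ + 2y₄ + 4y₅ + y₆] = 0.133333·(40.35) = 5.38000.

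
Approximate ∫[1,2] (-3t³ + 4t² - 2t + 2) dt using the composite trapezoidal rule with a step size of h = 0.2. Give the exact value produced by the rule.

h = (2 − 1)/5 = 0.2.
Nodes t₀,…,t₅ = 1, 1.2, 1.4, 1.6, 1.8, 2.
f(t) = -3t³ + 4t² - 2t + 2: f₀=1, f₁=0.176, f₂=-1.192, f₃=-3.248, f₄=-6.136, f₅=-10.
(h/2)·[f₀ + 2f₁ + 2f₂ + 2f₃ + 2f₄ + f₅] = 0.1·(-29.8) = -2.98.

-2.98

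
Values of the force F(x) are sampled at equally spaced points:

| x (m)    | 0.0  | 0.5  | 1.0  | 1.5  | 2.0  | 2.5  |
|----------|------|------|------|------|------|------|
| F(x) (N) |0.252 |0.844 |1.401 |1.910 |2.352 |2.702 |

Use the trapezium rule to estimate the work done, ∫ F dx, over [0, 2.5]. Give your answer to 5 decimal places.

3.99200

h = 0.5, n = 5.
(h/2)·[y₀ + 2y₁ + 2y₂ + 2y₃ + 2y₄ + y₅] = 0.25·(15.968) = 3.99200.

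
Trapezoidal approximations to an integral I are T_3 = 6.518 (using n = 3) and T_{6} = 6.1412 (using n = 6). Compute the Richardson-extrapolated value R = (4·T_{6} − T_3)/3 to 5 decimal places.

R = (4·T_{6} − T_3) / 3 = (4·6.1412 − 6.518)/3 = (18.0468)/3 = 6.01560.

6.01560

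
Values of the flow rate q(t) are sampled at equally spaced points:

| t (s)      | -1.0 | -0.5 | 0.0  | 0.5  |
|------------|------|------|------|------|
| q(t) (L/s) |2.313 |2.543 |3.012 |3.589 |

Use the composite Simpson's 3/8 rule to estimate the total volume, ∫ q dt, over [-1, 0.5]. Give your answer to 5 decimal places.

h = 0.5, n = 3.
(3h/8)·[y₀ + 3y₁ + 3y₂ + y₃] = 0.1875·(22.567) = 4.23131.

4.23131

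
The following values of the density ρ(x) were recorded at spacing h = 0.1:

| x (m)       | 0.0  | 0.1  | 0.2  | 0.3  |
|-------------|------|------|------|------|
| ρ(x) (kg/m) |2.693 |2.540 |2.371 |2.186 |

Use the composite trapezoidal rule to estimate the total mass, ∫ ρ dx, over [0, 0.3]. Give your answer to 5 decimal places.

0.73505

h = 0.1, n = 3.
(h/2)·[y₀ + 2y₁ + 2y₂ + y₃] = 0.05·(14.701) = 0.73505.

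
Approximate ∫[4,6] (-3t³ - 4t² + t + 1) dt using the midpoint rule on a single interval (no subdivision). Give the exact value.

-938

M = (b−a)·f(5) = 2·(-469) = -938.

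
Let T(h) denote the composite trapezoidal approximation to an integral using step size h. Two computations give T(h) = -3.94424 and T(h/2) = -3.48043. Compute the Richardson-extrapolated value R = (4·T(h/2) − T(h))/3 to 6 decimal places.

R = (4·T(h/2) − T(h)) / 3 = (4·(-3.48043) − (-3.94424))/3 = (-9.97748)/3 = -3.325827.

-3.325827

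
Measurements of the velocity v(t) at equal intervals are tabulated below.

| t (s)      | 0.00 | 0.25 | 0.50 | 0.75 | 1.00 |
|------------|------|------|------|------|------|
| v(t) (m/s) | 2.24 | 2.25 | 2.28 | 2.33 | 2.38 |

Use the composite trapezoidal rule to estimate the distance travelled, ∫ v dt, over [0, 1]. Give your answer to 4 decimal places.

2.2925

h = 0.25, n = 4.
(h/2)·[y₀ + 2y₁ + 2y₂ + 2y₃ + y₄] = 0.125·(18.34) = 2.2925.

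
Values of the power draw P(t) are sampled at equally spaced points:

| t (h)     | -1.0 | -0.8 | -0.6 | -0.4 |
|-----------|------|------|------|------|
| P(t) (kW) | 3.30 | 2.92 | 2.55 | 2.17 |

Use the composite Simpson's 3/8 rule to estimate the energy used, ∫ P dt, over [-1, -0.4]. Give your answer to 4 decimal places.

1.6410

h = 0.2, n = 3.
(3h/8)·[y₀ + 3y₁ + 3y₂ + y₃] = 0.075·(21.88) = 1.6410.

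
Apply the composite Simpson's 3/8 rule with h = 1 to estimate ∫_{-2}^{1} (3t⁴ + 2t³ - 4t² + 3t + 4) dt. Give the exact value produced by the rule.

10.5

h = (1 − (-2))/3 = 1.
Nodes t₀,…,t₃ = -2, -1, 0, 1.
f(t) = 3t⁴ + 2t³ - 4t² + 3t + 4: f₀=14, f₁=-2, f₂=4, f₃=8.
(3h/8)·[f₀ + 3f₁ + 3f₂ + f₃] = 0.375·(28) = 10.5.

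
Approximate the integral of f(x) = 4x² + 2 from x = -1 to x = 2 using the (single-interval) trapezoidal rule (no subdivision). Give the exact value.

36

T = (b−a)/2 · [f(-1) + f(2)] = 1.5·[6 + 18] = 36.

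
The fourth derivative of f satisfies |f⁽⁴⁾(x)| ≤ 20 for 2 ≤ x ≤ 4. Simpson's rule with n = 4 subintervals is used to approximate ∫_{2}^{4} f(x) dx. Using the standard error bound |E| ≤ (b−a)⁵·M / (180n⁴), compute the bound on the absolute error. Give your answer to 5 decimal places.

0.01389

|E| ≤ (2)⁵·20 / (180·4⁴) = 640/46080 = 0.01389.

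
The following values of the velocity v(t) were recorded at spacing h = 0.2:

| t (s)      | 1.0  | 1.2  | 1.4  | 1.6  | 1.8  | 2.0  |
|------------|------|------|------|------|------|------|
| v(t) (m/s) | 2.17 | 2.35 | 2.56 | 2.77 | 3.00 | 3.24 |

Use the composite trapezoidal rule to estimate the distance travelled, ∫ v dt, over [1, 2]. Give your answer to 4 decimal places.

2.6770

h = 0.2, n = 5.
(h/2)·[y₀ + 2y₁ + 2y₂ + 2y₃ + 2y₄ + y₅] = 0.1·(26.77) = 2.6770.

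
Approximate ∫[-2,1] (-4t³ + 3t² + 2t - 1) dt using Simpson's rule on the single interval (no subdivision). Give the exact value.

S = (b−a)/6 · [f(-2) + 4f(-0.5) + f(1)] = 0.5·[39 + 4·(-0.75) + 0] = 18.

18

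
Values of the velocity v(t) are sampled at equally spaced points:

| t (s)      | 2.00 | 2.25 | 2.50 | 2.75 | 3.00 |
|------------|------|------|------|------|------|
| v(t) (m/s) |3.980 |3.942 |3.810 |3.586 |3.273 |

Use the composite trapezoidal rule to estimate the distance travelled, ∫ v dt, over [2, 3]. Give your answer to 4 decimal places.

3.7411

h = 0.25, n = 4.
(h/2)·[y₀ + 2y₁ + 2y₂ + 2y₃ + y₄] = 0.125·(29.929) = 3.7411.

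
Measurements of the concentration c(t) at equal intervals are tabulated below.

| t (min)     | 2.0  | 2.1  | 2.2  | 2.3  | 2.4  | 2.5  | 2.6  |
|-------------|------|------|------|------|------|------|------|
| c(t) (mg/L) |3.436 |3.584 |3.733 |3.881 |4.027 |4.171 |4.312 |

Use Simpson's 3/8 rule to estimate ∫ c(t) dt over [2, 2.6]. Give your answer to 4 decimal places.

h = 0.1, n = 6.
(3h/8)·[y₀ + 3y₁ + 3y₂ + 2y₃ + 3y₄ + 3y₅ + y₆] = 0.0375·(62.055) = 2.3271.

2.3271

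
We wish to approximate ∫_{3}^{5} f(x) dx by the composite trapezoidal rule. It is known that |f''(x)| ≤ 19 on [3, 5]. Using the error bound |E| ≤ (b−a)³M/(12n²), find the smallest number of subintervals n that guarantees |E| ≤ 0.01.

Need 152/(12n²) ≤ 0.01.
n² ≥ 152/(12·0.01) = 1266.67 ⇒ n ≥ 35.5903, so the smallest n is 36.

36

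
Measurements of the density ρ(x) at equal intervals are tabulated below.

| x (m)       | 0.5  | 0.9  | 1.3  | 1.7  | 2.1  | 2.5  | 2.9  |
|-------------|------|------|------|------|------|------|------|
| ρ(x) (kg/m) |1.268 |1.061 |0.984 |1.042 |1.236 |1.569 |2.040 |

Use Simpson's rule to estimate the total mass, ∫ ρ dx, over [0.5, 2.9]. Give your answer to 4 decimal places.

2.9915

h = 0.4, n = 6.
(h/3)·[y₀ + 4y₁ + 2y₂ + 4y₃ + 2y₄ + 4y₅ + y₆] = 0.133333·(22.436) = 2.9915.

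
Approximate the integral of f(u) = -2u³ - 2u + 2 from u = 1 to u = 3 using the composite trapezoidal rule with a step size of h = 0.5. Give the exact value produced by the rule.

-45

h = (3 − 1)/4 = 0.5.
Nodes u₀,…,u₄ = 1, 1.5, 2, 2.5, 3.
f(u) = -2u³ - 2u + 2: f₀=-2, f₁=-7.75, f₂=-18, f₃=-34.25, f₄=-58.
(h/2)·[f₀ + 2f₁ + 2f₂ + 2f₃ + f₄] = 0.25·(-180) = -45.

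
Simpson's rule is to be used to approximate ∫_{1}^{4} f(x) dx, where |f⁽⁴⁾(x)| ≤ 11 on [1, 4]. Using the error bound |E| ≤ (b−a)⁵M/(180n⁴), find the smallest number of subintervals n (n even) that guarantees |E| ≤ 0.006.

Need 2673/(180n⁴) ≤ 0.006.
n⁴ ≥ 2673/(180·0.006) = 2475 ⇒ n ≥ 7.0533, so the smallest even n is 8. (n must be even for Simpson's rule.)

8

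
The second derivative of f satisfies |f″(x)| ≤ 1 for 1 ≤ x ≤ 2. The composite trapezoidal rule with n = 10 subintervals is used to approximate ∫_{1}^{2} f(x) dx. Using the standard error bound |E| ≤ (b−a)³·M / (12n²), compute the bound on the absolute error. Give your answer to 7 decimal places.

0.0008333

|E| ≤ (1)³·1 / (12·10²) = 1/1200 = 0.0008333.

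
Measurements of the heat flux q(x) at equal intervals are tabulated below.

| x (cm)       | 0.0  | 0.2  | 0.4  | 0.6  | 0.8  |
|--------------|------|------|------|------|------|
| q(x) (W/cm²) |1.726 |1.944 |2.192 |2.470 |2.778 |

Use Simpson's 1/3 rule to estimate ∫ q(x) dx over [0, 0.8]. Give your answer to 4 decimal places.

h = 0.2, n = 4.
(h/3)·[y₀ + 4y₁ + 2y₂ + 4y₃ + y₄] = 0.066667·(26.544) = 1.7696.

1.7696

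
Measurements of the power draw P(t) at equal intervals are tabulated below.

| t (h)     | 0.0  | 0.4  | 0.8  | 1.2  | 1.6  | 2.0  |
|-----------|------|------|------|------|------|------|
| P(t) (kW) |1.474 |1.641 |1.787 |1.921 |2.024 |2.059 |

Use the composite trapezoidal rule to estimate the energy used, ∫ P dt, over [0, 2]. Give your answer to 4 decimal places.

h = 0.4, n = 5.
(h/2)·[y₀ + 2y₁ + 2y₂ + 2y₃ + 2y₄ + y₅] = 0.2·(18.279) = 3.6558.

3.6558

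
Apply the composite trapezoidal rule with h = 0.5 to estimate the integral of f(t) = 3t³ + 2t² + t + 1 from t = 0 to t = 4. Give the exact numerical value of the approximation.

250

h = (4 − 0)/8 = 0.5.
Nodes t₀,…,t₈ = 0, 0.5, 1, 1.5, 2, 2.5, 3, 3.5, 4.
f(t) = 3t³ + 2t² + t + 1: f₀=1, f₁=2.375, f₂=7, f₃=17.125, f₄=35, f₅=62.875, f₆=103, f₇=157.625, f₈=229.
(h/2)·[f₀ + 2f₁ + 2f₂ + 2f₃ + 2f₄ + 2f₅ + 2f₆ + 2f₇ + f₈] = 0.25·(1000) = 250.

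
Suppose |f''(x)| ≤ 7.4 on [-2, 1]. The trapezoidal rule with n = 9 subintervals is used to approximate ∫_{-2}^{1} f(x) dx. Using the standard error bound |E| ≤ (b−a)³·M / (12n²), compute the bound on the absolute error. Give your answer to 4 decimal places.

0.2056

|E| ≤ (3)³·7.4 / (12·9²) = 199.8/972 = 0.2056.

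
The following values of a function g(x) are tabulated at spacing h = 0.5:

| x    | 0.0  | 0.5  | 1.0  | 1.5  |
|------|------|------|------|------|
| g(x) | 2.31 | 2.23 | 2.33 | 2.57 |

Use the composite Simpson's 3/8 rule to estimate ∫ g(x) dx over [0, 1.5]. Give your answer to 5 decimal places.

3.48000

h = 0.5, n = 3.
(3h/8)·[y₀ + 3y₁ + 3y₂ + y₃] = 0.1875·(18.56) = 3.48000.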